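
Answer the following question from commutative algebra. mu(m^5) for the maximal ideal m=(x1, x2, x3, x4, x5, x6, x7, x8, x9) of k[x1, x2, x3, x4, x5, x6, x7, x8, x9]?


Graded Nakayama: mu(m^d) = dim_k (m^d/m^(d+1)) = #degree-5 monomials in 9 vars
C(n+d-1,d)=C(13,5)=1287


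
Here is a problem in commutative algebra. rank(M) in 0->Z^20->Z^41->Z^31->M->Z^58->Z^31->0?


Alt sum=0:
(-1)^0*20 + (-1)^1*41 + (-1)^2*31 + (-1)^3*? + (-1)^4*58 + (-1)^5*31=0
rank(M)=37


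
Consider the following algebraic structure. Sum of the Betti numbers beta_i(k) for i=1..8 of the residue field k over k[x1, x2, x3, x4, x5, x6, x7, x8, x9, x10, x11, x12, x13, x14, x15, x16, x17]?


Koszul resolution: beta_i(k)=C(n,i), n=17
C(17,1)=17, C(17,2)=136, C(17,3)=680, C(17,4)=2380, C(17,5)=6188, C(17,6)=12376, C(17,7)=19448, C(17,8)=24310
Sum=65535


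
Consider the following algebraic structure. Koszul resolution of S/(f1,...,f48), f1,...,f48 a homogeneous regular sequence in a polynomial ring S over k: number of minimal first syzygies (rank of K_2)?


Regular sequence => Koszul complex is the minimal free resolution.
Syz_1 minimally generated by Koszul relations f_i*e_j - f_j*e_i (i<j): mu(Syz_1) = beta_2 = C(m,2) = m(m-1)/2
m=48
48*47/2 = 1128


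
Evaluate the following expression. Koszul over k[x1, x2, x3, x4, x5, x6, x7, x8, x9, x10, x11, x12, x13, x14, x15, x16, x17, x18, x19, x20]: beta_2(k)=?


C(n,i)=C(20,2)=190


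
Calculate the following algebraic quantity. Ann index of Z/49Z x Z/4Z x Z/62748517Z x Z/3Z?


Exponent = lcm of the cyclic orders; pairwise coprime => product.
7^2*2^2*13^7*3^1=49*4*62748517*3=36896127996


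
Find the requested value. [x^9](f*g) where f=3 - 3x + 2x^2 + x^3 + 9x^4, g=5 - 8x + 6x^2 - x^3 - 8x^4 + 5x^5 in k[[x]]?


[x^9] = sum a_i*b_j, i+j=9
  9*5=45
Sum=45


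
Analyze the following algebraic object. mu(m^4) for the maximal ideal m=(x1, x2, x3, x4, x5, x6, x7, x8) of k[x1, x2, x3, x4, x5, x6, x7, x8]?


Graded Nakayama: mu(m^d) = dim_k (m^d/m^(d+1)) = #degree-4 monomials in 8 vars
C(n+d-1,d)=C(11,4)=330


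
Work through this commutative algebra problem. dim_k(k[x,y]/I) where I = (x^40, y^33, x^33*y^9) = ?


k[x,y]/I, I = (x^40, y^33, x^33*y^9)
Rect: 40x33=1320. Corner: (40-33)x(33-9)=168.
dim = 1320-168 = 1152


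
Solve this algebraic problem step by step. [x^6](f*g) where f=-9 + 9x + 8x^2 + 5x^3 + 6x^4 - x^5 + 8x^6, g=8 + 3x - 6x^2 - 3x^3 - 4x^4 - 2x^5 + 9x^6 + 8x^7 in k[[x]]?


[x^6] = sum a_i*b_j, i+j=6
  -9*9=-81
  9*-2=-18
  8*-4=-32
  5*-3=-15
  6*-6=-36
  -1*3=-3
  8*8=64
Sum=-121


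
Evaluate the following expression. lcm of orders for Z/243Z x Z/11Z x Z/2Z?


Exponent = lcm of the cyclic orders; pairwise coprime => product.
3^5*11^1*2^1=243*11*2=5346


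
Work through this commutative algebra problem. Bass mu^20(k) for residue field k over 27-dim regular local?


C(n,i)=C(27,20)=888030


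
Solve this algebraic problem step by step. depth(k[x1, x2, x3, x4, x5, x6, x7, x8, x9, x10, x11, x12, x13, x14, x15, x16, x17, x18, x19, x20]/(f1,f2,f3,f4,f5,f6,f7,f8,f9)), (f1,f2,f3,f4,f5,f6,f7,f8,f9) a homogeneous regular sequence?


depth(R)=20
depth(R/I)=20-9=11


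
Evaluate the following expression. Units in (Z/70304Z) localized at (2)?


Local ring = Z/32Z.
phi(32) = 2^4*(2-1) = 16


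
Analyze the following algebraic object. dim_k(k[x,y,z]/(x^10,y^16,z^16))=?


Basis: x^iy^jz^k, i<10,j<16,k<16
10*16*16=2560


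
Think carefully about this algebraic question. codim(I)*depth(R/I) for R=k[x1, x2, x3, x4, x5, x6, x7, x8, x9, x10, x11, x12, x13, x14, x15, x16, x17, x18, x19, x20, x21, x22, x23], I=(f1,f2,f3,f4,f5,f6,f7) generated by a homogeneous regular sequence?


codim=7, depth=dim(R/I)=23-7=16
Product=7*16=112


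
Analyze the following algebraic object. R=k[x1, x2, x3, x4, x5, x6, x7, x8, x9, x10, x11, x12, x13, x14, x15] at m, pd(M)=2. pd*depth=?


pd+depth=15
depth=15-2=13
pd*depth=2*13=26


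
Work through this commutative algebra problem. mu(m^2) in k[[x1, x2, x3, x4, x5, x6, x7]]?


C(n+d-1,d)=C(8,2)=28


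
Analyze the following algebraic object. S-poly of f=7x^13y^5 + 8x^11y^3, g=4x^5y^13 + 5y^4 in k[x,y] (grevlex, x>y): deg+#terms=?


LT(f)=7x^13y^5, LT(g)=4x^5y^13
lcm(LM)=x^13y^13
S(f,g) (scaled by 28 to clear denominators) = 4y^8*f - 7x^8*g = 32x^11y^11 - 35x^8y^4
2 terms, deg 22.
22+2=24


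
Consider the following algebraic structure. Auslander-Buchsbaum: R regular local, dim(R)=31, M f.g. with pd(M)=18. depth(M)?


pd+depth=depth(R)=31
depth=31-18=13


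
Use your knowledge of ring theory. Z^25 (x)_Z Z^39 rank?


rank(M(x)N) = rank(M)*rank(N)
25*39 = 975


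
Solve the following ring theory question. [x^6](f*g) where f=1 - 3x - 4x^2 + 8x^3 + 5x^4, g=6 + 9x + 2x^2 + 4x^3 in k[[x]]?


[x^6] = sum a_i*b_j, i+j=6
  8*4=32
  5*2=10
Sum=42


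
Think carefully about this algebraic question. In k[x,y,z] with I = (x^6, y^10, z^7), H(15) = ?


Need i<6, j<10, k<7 with i+j+k=15.
For each i, j ranges over max(0,15-i-6)..min(9,15-i):
  i=0: j in [9,9] -> 1
  i=1: j in [8,9] -> 2
  i=2: j in [7,9] -> 3
  i=3: j in [6,9] -> 4
  i=4: j in [5,9] -> 5
  i=5: j in [4,9] -> 6
H(15) = 1+2+3+4+5+6 = 21


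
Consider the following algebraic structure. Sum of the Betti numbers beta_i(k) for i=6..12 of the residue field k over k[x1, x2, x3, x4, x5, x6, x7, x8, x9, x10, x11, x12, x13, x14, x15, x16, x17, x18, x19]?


Koszul resolution: beta_i(k)=C(n,i), n=19
C(19,6)=27132, C(19,7)=50388, C(19,8)=75582, C(19,9)=92378, C(19,10)=92378, C(19,11)=75582, C(19,12)=50388
Sum=463828


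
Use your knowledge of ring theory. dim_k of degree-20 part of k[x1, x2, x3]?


C(d+n-1,n-1)=C(22,2)=231


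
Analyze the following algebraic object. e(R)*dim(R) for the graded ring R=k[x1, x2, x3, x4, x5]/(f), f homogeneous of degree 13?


e(R)=deg(f)=13, dim(R)=5-1=4
e*dim=13*4=52


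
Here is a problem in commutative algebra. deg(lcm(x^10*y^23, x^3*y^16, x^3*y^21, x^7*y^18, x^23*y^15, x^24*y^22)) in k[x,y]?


lcm = componentwise max:
x: max(10,3,3,7,23,24)=24
y: max(23,16,21,18,15,22)=23
Total=24+23=47


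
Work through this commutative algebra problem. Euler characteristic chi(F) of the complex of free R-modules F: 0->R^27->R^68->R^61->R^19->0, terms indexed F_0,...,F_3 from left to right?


chi = sum (-1)^i * rank:
(-1)^0*27=27
(-1)^1*68=-68
(-1)^2*61=61
(-1)^3*19=-19
chi=1


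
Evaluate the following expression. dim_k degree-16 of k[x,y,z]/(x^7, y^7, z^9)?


Need i<7, j<7, k<9 with i+j+k=16.
For each i, j ranges over max(0,16-i-8)..min(6,16-i):
  i=0: j in [8,6] -> 0
  i=1: j in [7,6] -> 0
  i=2: j in [6,6] -> 1
  i=3: j in [5,6] -> 2
  i=4: j in [4,6] -> 3
  i=5: j in [3,6] -> 4
  i=6: j in [2,6] -> 5
H(16) = 0+0+1+2+3+4+5 = 15


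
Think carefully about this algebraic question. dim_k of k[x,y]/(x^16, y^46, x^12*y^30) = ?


k[x,y]/I, I = (x^16, y^46, x^12*y^30)
Rect: 16x46=736. Corner: (16-12)x(46-30)=64.
dim = 736-64 = 672


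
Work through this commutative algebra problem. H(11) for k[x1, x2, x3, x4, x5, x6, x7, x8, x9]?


C(d+n-1,n-1)=C(19,8)=75582


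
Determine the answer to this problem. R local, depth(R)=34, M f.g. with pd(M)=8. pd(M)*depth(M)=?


pd+depth=34
depth=34-8=26
pd*depth=8*26=208


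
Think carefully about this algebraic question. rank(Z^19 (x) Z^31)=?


rank(M(x)N) = rank(M)*rank(N)
19*31 = 589


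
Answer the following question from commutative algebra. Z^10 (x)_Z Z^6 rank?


rank(M(x)N) = rank(M)*rank(N)
10*6 = 60


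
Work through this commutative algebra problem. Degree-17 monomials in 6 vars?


C(d+n-1,n-1)=C(22,5)=26334


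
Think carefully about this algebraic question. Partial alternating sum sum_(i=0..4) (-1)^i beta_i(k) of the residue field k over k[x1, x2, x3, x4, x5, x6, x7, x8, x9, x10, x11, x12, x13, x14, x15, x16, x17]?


Koszul resolution: beta_i(k)=C(n,i), n=17
sum_(i=0..p) (-1)^i C(n,i) = (-1)^p C(n-1,p)
(-1)^4*C(16,4) = (-1)^4*1820 = 1820


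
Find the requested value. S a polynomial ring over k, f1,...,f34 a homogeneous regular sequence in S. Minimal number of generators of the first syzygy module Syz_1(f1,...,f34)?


Regular sequence => Koszul complex is the minimal free resolution.
Syz_1 minimally generated by Koszul relations f_i*e_j - f_j*e_i (i<j): mu(Syz_1) = beta_2 = C(m,2) = m(m-1)/2
m=34
34*33/2 = 561


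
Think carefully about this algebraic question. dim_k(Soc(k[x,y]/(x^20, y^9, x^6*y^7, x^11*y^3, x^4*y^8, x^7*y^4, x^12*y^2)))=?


Socle = ann(m) = span of standard monomials u with x*u, y*u in I (staircase corners).
Minimal generators: x^20, x^12*y^2, x^11*y^3, x^7*y^4, x^6*y^7, x^4*y^8, y^9
Corners: x^3y^8, x^5y^7, x^6y^6, x^10y^3, x^11y^2, x^19y
Socle dim=6


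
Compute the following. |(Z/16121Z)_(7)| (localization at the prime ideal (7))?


7-primary part: 16121=7^3*47
Size=7^3=343


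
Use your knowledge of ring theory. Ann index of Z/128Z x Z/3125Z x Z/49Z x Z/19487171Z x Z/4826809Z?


Exponent = lcm of the cyclic orders; pairwise coprime => product.
2^7*5^5*7^2*11^7*13^6=128*3125*49*19487171*4826809=1843592706399844400000


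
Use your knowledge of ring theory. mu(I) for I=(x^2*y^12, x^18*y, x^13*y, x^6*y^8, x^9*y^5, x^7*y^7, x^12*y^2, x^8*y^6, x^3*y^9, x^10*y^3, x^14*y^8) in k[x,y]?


Remove redundant (divisible by others).
x^14*y^8 redundant.
x^18*y redundant.
Min: x^13*y, x^12*y^2, x^10*y^3, x^9*y^5, x^8*y^6, x^7*y^7, x^6*y^8, x^3*y^9, x^2*y^12
Count=9


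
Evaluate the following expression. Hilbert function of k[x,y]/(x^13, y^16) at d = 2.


k[x,y], I = (x^13, y^16), d = 2
Need i < 13 and d-i < 16.
Range: 0 <= i <= 2.
H(2) = 3


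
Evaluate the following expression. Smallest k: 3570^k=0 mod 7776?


3570^k mod 7776:
k=1: 3570
k=2: 36
k=3: 4104
k=4: 1296
k=5: 0
First zero at k = 5


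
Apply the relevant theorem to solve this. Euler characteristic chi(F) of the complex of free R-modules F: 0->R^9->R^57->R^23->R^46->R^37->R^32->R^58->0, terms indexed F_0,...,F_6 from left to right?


chi = sum (-1)^i * rank:
(-1)^0*9=9
(-1)^1*57=-57
(-1)^2*23=23
(-1)^3*46=-46
(-1)^4*37=37
(-1)^5*32=-32
(-1)^6*58=58
chi=-8


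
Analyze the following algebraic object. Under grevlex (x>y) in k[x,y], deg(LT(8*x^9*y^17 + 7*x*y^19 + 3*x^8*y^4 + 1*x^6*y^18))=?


LT: 8*x^9*y^17
deg_x=9, deg_y=17
Total=9+17=26


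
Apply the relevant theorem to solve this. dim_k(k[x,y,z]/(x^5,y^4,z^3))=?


Basis: x^iy^jz^k, i<5,j<4,k<3
5*4*3=60


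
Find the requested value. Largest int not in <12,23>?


gcd(12,23)=1 => F=ab-a-b=12*23-12-23=276-35=241


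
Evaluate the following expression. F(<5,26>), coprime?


gcd(5,26)=1 => F=ab-a-b=5*26-5-26=130-31=99


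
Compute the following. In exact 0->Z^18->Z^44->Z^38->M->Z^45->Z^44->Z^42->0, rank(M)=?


Alt sum=0:
(-1)^0*18 + (-1)^1*44 + (-1)^2*38 + (-1)^3*? + (-1)^4*45 + (-1)^5*44 + (-1)^6*42=0
rank(M)=55


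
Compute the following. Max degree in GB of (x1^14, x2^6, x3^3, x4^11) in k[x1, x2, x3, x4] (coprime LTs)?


Pure powers, coprime LTs => already GB.
Degrees: 14, 6, 3, 11
Max=14


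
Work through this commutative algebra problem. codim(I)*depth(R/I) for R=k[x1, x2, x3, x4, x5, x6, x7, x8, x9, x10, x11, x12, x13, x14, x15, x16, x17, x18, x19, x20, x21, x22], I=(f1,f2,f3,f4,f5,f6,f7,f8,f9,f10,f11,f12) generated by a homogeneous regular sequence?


codim=12, depth=dim(R/I)=22-12=10
Product=12*10=120


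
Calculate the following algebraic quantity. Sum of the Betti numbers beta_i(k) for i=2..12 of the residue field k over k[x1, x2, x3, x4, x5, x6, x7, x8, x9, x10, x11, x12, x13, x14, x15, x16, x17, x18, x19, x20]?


Koszul resolution: beta_i(k)=C(n,i), n=20
C(20,2)=190, C(20,3)=1140, C(20,4)=4845, C(20,5)=15504, C(20,6)=38760, C(20,7)=77520, C(20,8)=125970, C(20,9)=167960, C(20,10)=184756, C(20,11)=167960, C(20,12)=125970
Sum=910575


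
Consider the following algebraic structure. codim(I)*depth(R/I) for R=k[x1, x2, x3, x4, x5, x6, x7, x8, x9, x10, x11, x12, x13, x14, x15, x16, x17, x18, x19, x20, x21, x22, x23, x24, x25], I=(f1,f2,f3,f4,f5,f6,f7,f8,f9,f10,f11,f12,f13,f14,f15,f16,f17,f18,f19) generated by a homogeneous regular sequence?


codim=19, depth=dim(R/I)=25-19=6
Product=19*6=114


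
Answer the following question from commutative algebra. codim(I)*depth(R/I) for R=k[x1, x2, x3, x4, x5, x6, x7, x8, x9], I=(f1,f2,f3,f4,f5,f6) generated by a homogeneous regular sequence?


codim=6, depth=dim(R/I)=9-6=3
Product=6*3=18


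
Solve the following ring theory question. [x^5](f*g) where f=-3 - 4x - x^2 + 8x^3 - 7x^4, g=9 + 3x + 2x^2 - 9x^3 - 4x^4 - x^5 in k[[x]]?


[x^5] = sum a_i*b_j, i+j=5
  -3*-1=3
  -4*-4=16
  -1*-9=9
  8*2=16
  -7*3=-21
Sum=23


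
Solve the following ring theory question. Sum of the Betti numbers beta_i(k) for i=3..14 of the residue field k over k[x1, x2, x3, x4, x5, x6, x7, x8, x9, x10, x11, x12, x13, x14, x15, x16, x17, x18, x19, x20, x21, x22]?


Koszul resolution: beta_i(k)=C(n,i), n=22
C(22,3)=1540, C(22,4)=7315, C(22,5)=26334, C(22,6)=74613, C(22,7)=170544, C(22,8)=319770, C(22,9)=497420, C(22,10)=646646, C(22,11)=705432, C(22,12)=646646, C(22,13)=497420, C(22,14)=319770
Sum=3913450


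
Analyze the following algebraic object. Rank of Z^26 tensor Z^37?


rank(M(x)N) = rank(M)*rank(N)
26*37 = 962


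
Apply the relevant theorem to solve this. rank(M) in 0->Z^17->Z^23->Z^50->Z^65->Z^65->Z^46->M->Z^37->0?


Alt sum=0:
(-1)^0*17 + (-1)^1*23 + (-1)^2*50 + (-1)^3*65 + (-1)^4*65 + (-1)^5*46 + (-1)^6*? + (-1)^7*37=0
rank(M)=39


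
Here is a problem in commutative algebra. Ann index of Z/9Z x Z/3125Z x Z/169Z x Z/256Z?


Exponent = lcm of the cyclic orders; pairwise coprime => product.
3^2*5^5*13^2*2^8=9*3125*169*256=1216800000


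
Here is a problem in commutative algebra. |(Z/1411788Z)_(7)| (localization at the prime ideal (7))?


7-primary part: 1411788=7^6*12
Size=7^6=117649


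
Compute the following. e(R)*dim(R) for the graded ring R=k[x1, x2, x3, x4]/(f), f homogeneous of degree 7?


e(R)=deg(f)=7, dim(R)=4-1=3
e*dim=7*3=21


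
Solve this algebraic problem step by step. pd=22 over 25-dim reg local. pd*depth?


pd+depth=25
depth=25-22=3
pd*depth=22*3=66


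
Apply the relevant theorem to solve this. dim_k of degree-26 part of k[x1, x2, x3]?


C(d+n-1,n-1)=C(28,2)=378


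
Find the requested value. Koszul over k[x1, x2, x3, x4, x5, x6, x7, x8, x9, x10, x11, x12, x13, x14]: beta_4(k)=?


C(n,i)=C(14,4)=1001


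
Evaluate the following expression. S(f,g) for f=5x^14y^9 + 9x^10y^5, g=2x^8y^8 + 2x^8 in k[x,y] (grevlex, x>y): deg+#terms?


LT(f)=5x^14y^9, LT(g)=2x^8y^8
lcm(LM)=x^14y^9
S(f,g) (scaled by 10 to clear denominators) = 2*f - 5x^6y*g = -10x^14y + 18x^10y^5
2 terms, deg 15.
15+2=17


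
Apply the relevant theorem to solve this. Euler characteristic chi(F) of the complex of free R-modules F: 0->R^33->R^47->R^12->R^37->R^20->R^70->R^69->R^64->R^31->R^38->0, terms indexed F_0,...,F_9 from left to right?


chi = sum (-1)^i * rank:
(-1)^0*33=33
(-1)^1*47=-47
(-1)^2*12=12
(-1)^3*37=-37
(-1)^4*20=20
(-1)^5*70=-70
(-1)^6*69=69
(-1)^7*64=-64
(-1)^8*31=31
(-1)^9*38=-38
chi=-91


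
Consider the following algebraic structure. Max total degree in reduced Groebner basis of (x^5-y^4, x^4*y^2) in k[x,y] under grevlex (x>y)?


LT(f1)=x^5, LT(f2)=x^4y^2, lcm=x^5y^2
S(f1,f2) = y^2*f1 - x^1*f2 = -y^6
Reduced GB = {f1, f2, y^6}; degrees 5, 6, 6
Max = 6


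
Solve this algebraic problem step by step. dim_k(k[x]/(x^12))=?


Basis: 1,x,...,x^11
dim=12


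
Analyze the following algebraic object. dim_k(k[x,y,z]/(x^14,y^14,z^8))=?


Basis: x^iy^jz^k, i<14,j<14,k<8
14*14*8=1568


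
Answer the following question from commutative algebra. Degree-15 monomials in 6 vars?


C(d+n-1,n-1)=C(20,5)=15504


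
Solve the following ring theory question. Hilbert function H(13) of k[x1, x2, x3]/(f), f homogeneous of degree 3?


C(15,2)-C(12,2)=105-66=39


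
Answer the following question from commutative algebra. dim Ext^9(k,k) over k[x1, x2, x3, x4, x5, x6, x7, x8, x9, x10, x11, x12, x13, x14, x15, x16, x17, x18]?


C(n,i)=C(18,9)=48620


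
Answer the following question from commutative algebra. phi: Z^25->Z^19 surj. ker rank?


rank(ker) = 25-19 = 6


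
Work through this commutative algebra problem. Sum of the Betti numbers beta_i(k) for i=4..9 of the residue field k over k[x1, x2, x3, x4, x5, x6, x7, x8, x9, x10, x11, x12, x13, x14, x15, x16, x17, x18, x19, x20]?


Koszul resolution: beta_i(k)=C(n,i), n=20
C(20,4)=4845, C(20,5)=15504, C(20,6)=38760, C(20,7)=77520, C(20,8)=125970, C(20,9)=167960
Sum=430559


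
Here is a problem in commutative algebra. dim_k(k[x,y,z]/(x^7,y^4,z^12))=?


Basis: x^iy^jz^k, i<7,j<4,k<12
7*4*12=336


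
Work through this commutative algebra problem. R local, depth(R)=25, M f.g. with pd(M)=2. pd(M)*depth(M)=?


pd+depth=25
depth=25-2=23
pd*depth=2*23=46


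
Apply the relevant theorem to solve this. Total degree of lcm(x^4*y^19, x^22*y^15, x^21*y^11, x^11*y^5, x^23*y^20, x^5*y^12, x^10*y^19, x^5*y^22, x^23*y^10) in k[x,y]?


lcm = componentwise max:
x: max(4,22,21,11,23,5,10,5,23)=23
y: max(19,15,11,5,20,12,19,22,10)=22
Total=23+22=45


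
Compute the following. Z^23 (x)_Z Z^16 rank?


rank(M(x)N) = rank(M)*rank(N)
23*16 = 368


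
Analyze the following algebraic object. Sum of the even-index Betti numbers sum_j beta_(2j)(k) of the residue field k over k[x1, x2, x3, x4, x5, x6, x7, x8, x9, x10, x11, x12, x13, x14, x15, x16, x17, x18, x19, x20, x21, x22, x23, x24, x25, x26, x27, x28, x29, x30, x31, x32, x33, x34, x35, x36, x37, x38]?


Koszul resolution: beta_i(k)=C(n,i), n=38
sum_even C(38,i) = 2^(n-1) = 2^37 = 137438953472


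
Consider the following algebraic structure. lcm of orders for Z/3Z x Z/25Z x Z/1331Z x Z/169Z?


Exponent = lcm of the cyclic orders; pairwise coprime => product.
3^1*5^2*11^3*13^2=3*25*1331*169=16870425


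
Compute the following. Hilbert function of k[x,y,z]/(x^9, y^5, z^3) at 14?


Need i<9, j<5, k<3 with i+j+k=14.
For each i, j ranges over max(0,14-i-2)..min(4,14-i):
  i=0: j in [12,4] -> 0
  i=1: j in [11,4] -> 0
  i=2: j in [10,4] -> 0
  i=3: j in [9,4] -> 0
  i=4: j in [8,4] -> 0
  i=5: j in [7,4] -> 0
  i=6: j in [6,4] -> 0
  i=7: j in [5,4] -> 0
  i=8: j in [4,4] -> 1
H(14) = 0+0+0+0+0+0+0+0+1 = 1


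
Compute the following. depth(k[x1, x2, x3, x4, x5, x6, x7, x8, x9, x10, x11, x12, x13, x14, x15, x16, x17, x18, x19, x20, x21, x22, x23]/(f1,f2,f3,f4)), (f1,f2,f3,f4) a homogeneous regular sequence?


depth(R)=23
depth(R/I)=23-4=19


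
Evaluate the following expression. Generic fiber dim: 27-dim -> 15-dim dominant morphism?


dim(fiber)=dim(X)-dim(Y)=27-15=12


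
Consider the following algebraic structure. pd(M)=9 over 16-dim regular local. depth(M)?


pd+depth=depth(R)=16
depth=16-9=7


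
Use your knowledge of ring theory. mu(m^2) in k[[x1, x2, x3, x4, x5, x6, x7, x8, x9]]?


C(n+d-1,d)=C(10,2)=45


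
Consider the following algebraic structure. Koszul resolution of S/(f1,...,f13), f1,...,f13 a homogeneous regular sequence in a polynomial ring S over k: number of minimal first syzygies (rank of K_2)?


Regular sequence => Koszul complex is the minimal free resolution.
Syz_1 minimally generated by Koszul relations f_i*e_j - f_j*e_i (i<j): mu(Syz_1) = beta_2 = C(m,2) = m(m-1)/2
m=13
13*12/2 = 78


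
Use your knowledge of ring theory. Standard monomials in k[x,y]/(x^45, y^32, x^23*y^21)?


k[x,y]/I, I = (x^45, y^32, x^23*y^21)
Rect: 45x32=1440. Corner: (45-23)x(32-21)=242.
dim = 1440-242 = 1198


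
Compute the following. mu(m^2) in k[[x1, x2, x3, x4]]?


C(n+d-1,d)=C(5,2)=10


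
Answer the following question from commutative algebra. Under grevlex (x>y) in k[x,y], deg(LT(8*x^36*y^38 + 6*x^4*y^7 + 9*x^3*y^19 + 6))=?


LT: 8*x^36*y^38
deg_x=36, deg_y=38
Total=36+38=74


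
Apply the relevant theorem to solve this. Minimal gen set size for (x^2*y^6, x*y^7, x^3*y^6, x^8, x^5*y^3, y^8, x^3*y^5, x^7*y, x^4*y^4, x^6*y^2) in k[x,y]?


Remove redundant (divisible by others).
x^3*y^6 redundant.
Min: x^8, x^7*y, x^6*y^2, x^5*y^3, x^4*y^4, x^3*y^5, x^2*y^6, x*y^7, y^8
Count=9


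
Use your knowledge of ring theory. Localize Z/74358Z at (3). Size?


3-primary part: 74358=3^7*34
Size=3^7=2187


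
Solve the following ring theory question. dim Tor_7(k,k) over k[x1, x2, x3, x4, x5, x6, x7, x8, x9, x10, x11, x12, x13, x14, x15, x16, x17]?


Koszul: C(n,i)=C(17,7)=19448


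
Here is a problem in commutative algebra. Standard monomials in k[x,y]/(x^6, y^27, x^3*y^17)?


k[x,y]/I, I = (x^6, y^27, x^3*y^17)
Rect: 6x27=162. Corner: (6-3)x(27-17)=30.
dim = 162-30 = 132


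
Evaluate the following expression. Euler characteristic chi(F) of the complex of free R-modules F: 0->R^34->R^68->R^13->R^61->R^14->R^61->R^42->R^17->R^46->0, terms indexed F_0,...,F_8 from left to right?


chi = sum (-1)^i * rank:
(-1)^0*34=34
(-1)^1*68=-68
(-1)^2*13=13
(-1)^3*61=-61
(-1)^4*14=14
(-1)^5*61=-61
(-1)^6*42=42
(-1)^7*17=-17
(-1)^8*46=46
chi=-58


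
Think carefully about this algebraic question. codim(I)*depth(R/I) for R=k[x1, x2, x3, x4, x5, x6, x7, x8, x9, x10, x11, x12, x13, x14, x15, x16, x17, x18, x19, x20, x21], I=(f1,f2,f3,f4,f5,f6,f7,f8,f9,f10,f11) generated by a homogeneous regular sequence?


codim=11, depth=dim(R/I)=21-11=10
Product=11*10=110


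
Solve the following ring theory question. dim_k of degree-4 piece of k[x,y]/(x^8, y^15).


k[x,y], I = (x^8, y^15), d = 4
Need i < 8 and d-i < 15.
Range: 0 <= i <= 4.
H(4) = 5


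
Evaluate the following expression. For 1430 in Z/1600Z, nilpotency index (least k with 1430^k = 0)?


1430^k mod 1600:
k=1: 1430
k=2: 100
k=3: 600
k=4: 400
k=5: 800
k=6: 0
First zero at k = 6


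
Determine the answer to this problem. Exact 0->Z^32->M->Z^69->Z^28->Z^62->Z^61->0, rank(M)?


Alt sum=0:
(-1)^0*32 + (-1)^1*? + (-1)^2*69 + (-1)^3*28 + (-1)^4*62 + (-1)^5*61=0
rank(M)=74


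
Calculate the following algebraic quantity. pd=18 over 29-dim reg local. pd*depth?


pd+depth=29
depth=29-18=11
pd*depth=18*11=198


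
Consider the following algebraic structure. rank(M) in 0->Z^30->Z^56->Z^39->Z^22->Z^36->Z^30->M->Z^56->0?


Alt sum=0:
(-1)^0*30 + (-1)^1*56 + (-1)^2*39 + (-1)^3*22 + (-1)^4*36 + (-1)^5*30 + (-1)^6*? + (-1)^7*56=0
rank(M)=59


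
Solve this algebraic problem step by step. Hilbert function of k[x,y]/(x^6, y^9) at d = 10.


k[x,y], I = (x^6, y^9), d = 10
Need i < 6 and d-i < 9.
Range: 2 <= i <= 5.
H(10) = 4


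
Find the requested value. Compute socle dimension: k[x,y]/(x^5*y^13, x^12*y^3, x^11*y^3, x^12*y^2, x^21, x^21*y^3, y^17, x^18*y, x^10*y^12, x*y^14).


Socle = ann(m) = span of standard monomials u with x*u, y*u in I (staircase corners).
Redundant generators: x^12*y^3, x^21*y^3
Minimal generators: x^21, x^18*y, x^12*y^2, x^11*y^3, x^10*y^12, x^5*y^13, x*y^14, y^17
Corners: y^16, x^4y^13, x^9y^12, x^10y^11, x^11y^2, x^17y, x^20
Socle dim=7


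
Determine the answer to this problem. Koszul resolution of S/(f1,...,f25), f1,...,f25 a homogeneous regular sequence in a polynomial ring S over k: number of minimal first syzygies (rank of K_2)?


Regular sequence => Koszul complex is the minimal free resolution.
Syz_1 minimally generated by Koszul relations f_i*e_j - f_j*e_i (i<j): mu(Syz_1) = beta_2 = C(m,2) = m(m-1)/2
m=25
25*24/2 = 300


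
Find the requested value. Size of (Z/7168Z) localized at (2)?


2-primary part: 7168=2^10*7
Size=2^10=1024


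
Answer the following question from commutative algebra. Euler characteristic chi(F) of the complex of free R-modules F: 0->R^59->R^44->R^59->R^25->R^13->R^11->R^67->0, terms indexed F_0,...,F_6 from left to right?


chi = sum (-1)^i * rank:
(-1)^0*59=59
(-1)^1*44=-44
(-1)^2*59=59
(-1)^3*25=-25
(-1)^4*13=13
(-1)^5*11=-11
(-1)^6*67=67
chi=118


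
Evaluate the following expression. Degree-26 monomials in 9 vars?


C(d+n-1,n-1)=C(34,8)=18156204


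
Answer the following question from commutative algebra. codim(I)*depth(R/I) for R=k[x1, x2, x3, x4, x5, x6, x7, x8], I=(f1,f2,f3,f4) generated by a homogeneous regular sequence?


codim=4, depth=dim(R/I)=8-4=4
Product=4*4=16


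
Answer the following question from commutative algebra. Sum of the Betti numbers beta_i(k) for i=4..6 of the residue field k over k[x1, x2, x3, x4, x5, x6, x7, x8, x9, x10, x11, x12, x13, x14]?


Koszul resolution: beta_i(k)=C(n,i), n=14
C(14,4)=1001, C(14,5)=2002, C(14,6)=3003
Sum=6006


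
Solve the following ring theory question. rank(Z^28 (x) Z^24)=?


rank(M(x)N) = rank(M)*rank(N)
28*24 = 672


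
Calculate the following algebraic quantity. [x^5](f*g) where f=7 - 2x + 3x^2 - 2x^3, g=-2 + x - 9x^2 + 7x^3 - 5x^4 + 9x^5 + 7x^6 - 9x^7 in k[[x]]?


[x^5] = sum a_i*b_j, i+j=5
  7*9=63
  -2*-5=10
  3*7=21
  -2*-9=18
Sum=112


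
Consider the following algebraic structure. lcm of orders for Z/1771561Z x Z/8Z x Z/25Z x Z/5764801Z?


Exponent = lcm of the cyclic orders; pairwise coprime => product.
11^6*2^3*5^2*7^8=1771561*8*25*5764801=2042539324872200


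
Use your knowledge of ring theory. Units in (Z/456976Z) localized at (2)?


Local ring = Z/16Z.
phi(16) = 2^3*(2-1) = 8


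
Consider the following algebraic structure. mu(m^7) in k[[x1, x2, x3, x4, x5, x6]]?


C(n+d-1,d)=C(12,7)=792


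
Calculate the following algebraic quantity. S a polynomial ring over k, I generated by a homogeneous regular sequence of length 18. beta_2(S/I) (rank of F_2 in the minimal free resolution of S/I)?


Regular sequence => Koszul complex is the minimal free resolution.
Syz_1 minimally generated by Koszul relations f_i*e_j - f_j*e_i (i<j): mu(Syz_1) = beta_2 = C(m,2) = m(m-1)/2
m=18
18*17/2 = 153


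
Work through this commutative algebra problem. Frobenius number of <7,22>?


gcd(7,22)=1 => F=ab-a-b=7*22-7-22=154-29=125


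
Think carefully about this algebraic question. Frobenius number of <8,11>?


gcd(8,11)=1 => F=ab-a-b=8*11-8-11=88-19=69


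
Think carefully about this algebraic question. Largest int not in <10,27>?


gcd(10,27)=1 => F=ab-a-b=10*27-10-27=270-37=233


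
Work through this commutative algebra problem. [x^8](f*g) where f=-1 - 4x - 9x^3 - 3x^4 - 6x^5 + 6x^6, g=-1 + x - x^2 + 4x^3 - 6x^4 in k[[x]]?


[x^8] = sum a_i*b_j, i+j=8
  -3*-6=18
  -6*4=-24
  6*-1=-6
Sum=-12


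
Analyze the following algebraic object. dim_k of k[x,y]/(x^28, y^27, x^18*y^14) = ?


k[x,y]/I, I = (x^28, y^27, x^18*y^14)
Rect: 28x27=756. Corner: (28-18)x(27-14)=130.
dim = 756-130 = 626


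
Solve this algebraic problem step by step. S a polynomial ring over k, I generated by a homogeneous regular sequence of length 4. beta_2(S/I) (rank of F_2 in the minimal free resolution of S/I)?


Regular sequence => Koszul complex is the minimal free resolution.
Syz_1 minimally generated by Koszul relations f_i*e_j - f_j*e_i (i<j): mu(Syz_1) = beta_2 = C(m,2) = m(m-1)/2
m=4
4*3/2 = 6


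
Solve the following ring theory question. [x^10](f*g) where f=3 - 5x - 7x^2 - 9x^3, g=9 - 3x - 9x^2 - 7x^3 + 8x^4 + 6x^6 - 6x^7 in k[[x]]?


[x^10] = sum a_i*b_j, i+j=10
  -9*-6=54
Sum=54


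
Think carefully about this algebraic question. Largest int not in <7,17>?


gcd(7,17)=1 => F=ab-a-b=7*17-7-17=119-24=95


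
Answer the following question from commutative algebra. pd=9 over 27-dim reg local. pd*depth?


pd+depth=27
depth=27-9=18
pd*depth=9*18=162


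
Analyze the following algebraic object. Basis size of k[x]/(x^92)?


Basis: 1,x,...,x^91
dim=92


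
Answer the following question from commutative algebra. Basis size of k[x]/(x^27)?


Basis: 1,x,...,x^26
dim=27


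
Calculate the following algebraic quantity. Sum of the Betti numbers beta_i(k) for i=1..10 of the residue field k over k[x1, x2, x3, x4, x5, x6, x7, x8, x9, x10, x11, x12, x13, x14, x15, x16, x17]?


Koszul resolution: beta_i(k)=C(n,i), n=17
C(17,1)=17, C(17,2)=136, C(17,3)=680, C(17,4)=2380, C(17,5)=6188, C(17,6)=12376, C(17,7)=19448, C(17,8)=24310, C(17,9)=24310, C(17,10)=19448
Sum=109293


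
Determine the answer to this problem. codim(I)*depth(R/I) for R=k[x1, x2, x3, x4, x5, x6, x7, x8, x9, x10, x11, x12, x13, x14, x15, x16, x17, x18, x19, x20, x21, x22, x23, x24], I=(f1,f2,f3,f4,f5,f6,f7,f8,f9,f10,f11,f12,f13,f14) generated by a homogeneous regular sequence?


codim=14, depth=dim(R/I)=24-14=10
Product=14*10=140


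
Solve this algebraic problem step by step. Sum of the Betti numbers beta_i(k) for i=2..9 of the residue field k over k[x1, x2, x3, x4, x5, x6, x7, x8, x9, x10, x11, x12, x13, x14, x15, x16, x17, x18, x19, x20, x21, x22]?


Koszul resolution: beta_i(k)=C(n,i), n=22
C(22,2)=231, C(22,3)=1540, C(22,4)=7315, C(22,5)=26334, C(22,6)=74613, C(22,7)=170544, C(22,8)=319770, C(22,9)=497420
Sum=1097767


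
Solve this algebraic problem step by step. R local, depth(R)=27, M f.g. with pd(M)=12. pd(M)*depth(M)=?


pd+depth=27
depth=27-12=15
pd*depth=12*15=180


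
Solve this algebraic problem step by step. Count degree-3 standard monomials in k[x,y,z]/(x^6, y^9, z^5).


Need i<6, j<9, k<5 with i+j+k=3.
For each i, j ranges over max(0,3-i-4)..min(8,3-i):
  i=0: j in [0,3] -> 4
  i=1: j in [0,2] -> 3
  i=2: j in [0,1] -> 2
  i=3: j in [0,0] -> 1
H(3) = 4+3+2+1 = 10


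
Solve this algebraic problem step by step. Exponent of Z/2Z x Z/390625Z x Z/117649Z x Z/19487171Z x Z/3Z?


Exponent = lcm of the cyclic orders; pairwise coprime => product.
2^1*5^8*7^6*11^7*3^1=2*390625*117649*19487171*3=5373389486669531250


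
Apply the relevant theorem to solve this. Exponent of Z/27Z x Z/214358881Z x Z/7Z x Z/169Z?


Exponent = lcm of the cyclic orders; pairwise coprime => product.
3^3*11^8*7^1*13^2=27*214358881*7*169=6846837018021


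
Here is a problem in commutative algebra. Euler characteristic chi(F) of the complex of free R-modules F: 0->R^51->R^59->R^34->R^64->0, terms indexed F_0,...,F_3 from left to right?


chi = sum (-1)^i * rank:
(-1)^0*51=51
(-1)^1*59=-59
(-1)^2*34=34
(-1)^3*64=-64
chi=-38


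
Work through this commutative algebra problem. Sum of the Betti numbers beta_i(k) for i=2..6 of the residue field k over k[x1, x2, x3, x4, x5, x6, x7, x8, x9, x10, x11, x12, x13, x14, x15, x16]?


Koszul resolution: beta_i(k)=C(n,i), n=16
C(16,2)=120, C(16,3)=560, C(16,4)=1820, C(16,5)=4368, C(16,6)=8008
Sum=14876


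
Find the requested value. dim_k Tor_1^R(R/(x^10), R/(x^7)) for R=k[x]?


Tor_1(R/I,R/J)=(I cap J)/IJ=(x^10)/(x^17)
dim=17-10=min(10,7)=7


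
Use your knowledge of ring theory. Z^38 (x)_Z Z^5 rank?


rank(M(x)N) = rank(M)*rank(N)
38*5 = 190


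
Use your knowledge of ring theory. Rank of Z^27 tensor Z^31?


rank(M(x)N) = rank(M)*rank(N)
27*31 = 837


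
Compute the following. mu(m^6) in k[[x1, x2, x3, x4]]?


C(n+d-1,d)=C(9,6)=84


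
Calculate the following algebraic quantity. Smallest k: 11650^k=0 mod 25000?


11650^k mod 25000:
k=1: 11650
k=2: 22500
k=3: 0
First zero at k = 3


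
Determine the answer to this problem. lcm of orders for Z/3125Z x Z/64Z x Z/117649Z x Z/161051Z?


Exponent = lcm of the cyclic orders; pairwise coprime => product.
5^5*2^6*7^6*11^5=3125*64*117649*161051=3789497819800000


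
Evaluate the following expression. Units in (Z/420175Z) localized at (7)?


Local ring = Z/16807Z.
phi(16807) = 7^4*(7-1) = 14406


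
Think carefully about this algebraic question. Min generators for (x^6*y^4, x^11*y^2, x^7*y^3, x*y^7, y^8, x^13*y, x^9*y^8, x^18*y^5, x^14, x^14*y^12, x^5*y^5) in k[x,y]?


Remove redundant (divisible by others).
x^9*y^8 redundant.
x^18*y^5 redundant.
x^14*y^12 redundant.
Min: x^14, x^13*y, x^11*y^2, x^7*y^3, x^6*y^4, x^5*y^5, x*y^7, y^8
Count=8


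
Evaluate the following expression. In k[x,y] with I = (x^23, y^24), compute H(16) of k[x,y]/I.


k[x,y], I = (x^23, y^24), d = 16
Need i < 23 and d-i < 24.
Range: 0 <= i <= 16.
H(16) = 17


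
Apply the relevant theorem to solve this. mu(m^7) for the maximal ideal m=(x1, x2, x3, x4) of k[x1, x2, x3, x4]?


Graded Nakayama: mu(m^d) = dim_k (m^d/m^(d+1)) = #degree-7 monomials in 4 vars
C(n+d-1,d)=C(10,7)=120


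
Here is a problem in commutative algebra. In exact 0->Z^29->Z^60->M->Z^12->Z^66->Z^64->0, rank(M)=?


Alt sum=0:
(-1)^0*29 + (-1)^1*60 + (-1)^2*? + (-1)^3*12 + (-1)^4*66 + (-1)^5*64=0
rank(M)=41


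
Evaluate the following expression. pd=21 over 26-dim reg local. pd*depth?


pd+depth=26
depth=26-21=5
pd*depth=21*5=105


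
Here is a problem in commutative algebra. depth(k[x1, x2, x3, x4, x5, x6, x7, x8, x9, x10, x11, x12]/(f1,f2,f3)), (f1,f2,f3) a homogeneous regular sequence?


depth(R)=12
depth(R/I)=12-3=9


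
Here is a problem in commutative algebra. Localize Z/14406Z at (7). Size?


7-primary part: 14406=7^4*6
Size=7^4=2401


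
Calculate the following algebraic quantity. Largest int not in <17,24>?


gcd(17,24)=1 => F=ab-a-b=17*24-17-24=408-41=367


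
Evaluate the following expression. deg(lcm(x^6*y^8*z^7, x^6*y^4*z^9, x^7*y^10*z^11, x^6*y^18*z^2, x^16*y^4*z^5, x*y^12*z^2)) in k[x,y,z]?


lcm = componentwise max:
x: max(6,6,7,6,16,1)=16
y: max(8,4,10,18,4,12)=18
z: max(7,9,11,2,5,2)=11
Total=16+18+11=45


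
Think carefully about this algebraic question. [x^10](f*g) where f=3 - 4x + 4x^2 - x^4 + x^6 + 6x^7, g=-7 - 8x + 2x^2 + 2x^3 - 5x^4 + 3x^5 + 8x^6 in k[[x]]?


[x^10] = sum a_i*b_j, i+j=10
  -1*8=-8
  1*-5=-5
  6*2=12
Sum=-1


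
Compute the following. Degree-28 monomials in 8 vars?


C(d+n-1,n-1)=C(35,7)=6724520


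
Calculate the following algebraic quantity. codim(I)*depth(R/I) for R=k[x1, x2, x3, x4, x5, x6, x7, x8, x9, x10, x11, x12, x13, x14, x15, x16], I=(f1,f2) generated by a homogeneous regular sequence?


codim=2, depth=dim(R/I)=16-2=14
Product=2*14=28


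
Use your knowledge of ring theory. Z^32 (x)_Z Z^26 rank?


rank(M(x)N) = rank(M)*rank(N)
32*26 = 832


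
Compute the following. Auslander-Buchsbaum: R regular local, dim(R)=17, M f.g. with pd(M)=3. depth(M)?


pd+depth=depth(R)=17
depth=17-3=14


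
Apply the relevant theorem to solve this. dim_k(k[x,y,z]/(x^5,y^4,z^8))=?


Basis: x^iy^jz^k, i<5,j<4,k<8
5*4*8=160


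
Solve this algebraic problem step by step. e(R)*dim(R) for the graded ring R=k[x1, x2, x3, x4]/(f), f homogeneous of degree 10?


e(R)=deg(f)=10, dim(R)=4-1=3
e*dim=10*3=30


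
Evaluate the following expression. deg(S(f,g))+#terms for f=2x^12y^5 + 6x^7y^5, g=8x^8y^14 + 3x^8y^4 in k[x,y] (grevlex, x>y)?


LT(f)=2x^12y^5, LT(g)=8x^8y^14
lcm(LM)=x^12y^14
S(f,g) (scaled by 16 to clear denominators) = 8y^9*f - 2x^4*g = 48x^7y^14 - 6x^12y^4
2 terms, deg 21.
21+2=23


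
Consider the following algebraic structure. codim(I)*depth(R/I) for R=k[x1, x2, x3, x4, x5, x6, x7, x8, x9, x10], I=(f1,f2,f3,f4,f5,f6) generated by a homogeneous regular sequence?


codim=6, depth=dim(R/I)=10-6=4
Product=6*4=24


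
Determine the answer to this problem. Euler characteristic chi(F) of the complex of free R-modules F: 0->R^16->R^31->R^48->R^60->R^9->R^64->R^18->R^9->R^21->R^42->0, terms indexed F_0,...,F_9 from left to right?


chi = sum (-1)^i * rank:
(-1)^0*16=16
(-1)^1*31=-31
(-1)^2*48=48
(-1)^3*60=-60
(-1)^4*9=9
(-1)^5*64=-64
(-1)^6*18=18
(-1)^7*9=-9
(-1)^8*21=21
(-1)^9*42=-42
chi=-94


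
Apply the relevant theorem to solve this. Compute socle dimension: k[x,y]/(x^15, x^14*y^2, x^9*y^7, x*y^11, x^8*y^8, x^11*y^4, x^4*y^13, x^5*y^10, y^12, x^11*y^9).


Socle = ann(m) = span of standard monomials u with x*u, y*u in I (staircase corners).
Redundant generators: x^4*y^13, x^11*y^9
Minimal generators: x^15, x^14*y^2, x^11*y^4, x^9*y^7, x^8*y^8, x^5*y^10, x*y^11, y^12
Corners: y^11, x^4y^10, x^7y^9, x^8y^7, x^10y^6, x^13y^3, x^14y
Socle dim=7


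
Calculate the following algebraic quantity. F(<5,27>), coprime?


gcd(5,27)=1 => F=ab-a-b=5*27-5-27=135-32=103


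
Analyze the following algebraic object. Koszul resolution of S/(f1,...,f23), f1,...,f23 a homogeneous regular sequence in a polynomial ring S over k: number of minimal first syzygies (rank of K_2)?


Regular sequence => Koszul complex is the minimal free resolution.
Syz_1 minimally generated by Koszul relations f_i*e_j - f_j*e_i (i<j): mu(Syz_1) = beta_2 = C(m,2) = m(m-1)/2
m=23
23*22/2 = 253


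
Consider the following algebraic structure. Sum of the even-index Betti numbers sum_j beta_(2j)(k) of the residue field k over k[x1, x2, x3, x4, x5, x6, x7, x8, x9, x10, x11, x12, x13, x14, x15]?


Koszul resolution: beta_i(k)=C(n,i), n=15
sum_even C(15,i) = 2^(n-1) = 2^14 = 16384


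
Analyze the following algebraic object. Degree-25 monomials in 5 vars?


C(d+n-1,n-1)=C(29,4)=23751


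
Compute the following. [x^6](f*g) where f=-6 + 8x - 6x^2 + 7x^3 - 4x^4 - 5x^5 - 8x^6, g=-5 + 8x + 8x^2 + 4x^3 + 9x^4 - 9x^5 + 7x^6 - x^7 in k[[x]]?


[x^6] = sum a_i*b_j, i+j=6
  -6*7=-42
  8*-9=-72
  -6*9=-54
  7*4=28
  -4*8=-32
  -5*8=-40
  -8*-5=40
Sum=-172


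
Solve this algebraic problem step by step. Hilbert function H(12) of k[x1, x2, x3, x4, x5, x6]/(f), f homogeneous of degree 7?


C(17,5)-C(10,5)=6188-252=5936


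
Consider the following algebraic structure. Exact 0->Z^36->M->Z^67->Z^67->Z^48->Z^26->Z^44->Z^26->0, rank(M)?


Alt sum=0:
(-1)^0*36 + (-1)^1*? + (-1)^2*67 + (-1)^3*67 + (-1)^4*48 + (-1)^5*26 + (-1)^6*44 + (-1)^7*26=0
rank(M)=76


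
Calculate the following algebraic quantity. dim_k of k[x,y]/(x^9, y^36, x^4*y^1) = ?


k[x,y]/I, I = (x^9, y^36, x^4*y^1)
Rect: 9x36=324. Corner: (9-4)x(36-1)=175.
dim = 324-175 = 149


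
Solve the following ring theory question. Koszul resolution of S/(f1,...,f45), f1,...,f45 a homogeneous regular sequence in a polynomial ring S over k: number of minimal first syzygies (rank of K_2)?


Regular sequence => Koszul complex is the minimal free resolution.
Syz_1 minimally generated by Koszul relations f_i*e_j - f_j*e_i (i<j): mu(Syz_1) = beta_2 = C(m,2) = m(m-1)/2
m=45
45*44/2 = 990


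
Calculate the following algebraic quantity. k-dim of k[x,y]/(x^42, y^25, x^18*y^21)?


k[x,y]/I, I = (x^42, y^25, x^18*y^21)
Rect: 42x25=1050. Corner: (42-18)x(25-21)=96.
dim = 1050-96 = 954


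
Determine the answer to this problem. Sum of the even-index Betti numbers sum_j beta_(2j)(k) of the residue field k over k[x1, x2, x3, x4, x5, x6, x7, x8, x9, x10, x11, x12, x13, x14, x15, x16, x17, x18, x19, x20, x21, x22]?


Koszul resolution: beta_i(k)=C(n,i), n=22
sum_even C(22,i) = 2^(n-1) = 2^21 = 2097152


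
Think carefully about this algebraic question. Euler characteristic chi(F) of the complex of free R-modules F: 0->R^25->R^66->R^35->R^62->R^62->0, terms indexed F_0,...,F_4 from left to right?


chi = sum (-1)^i * rank:
(-1)^0*25=25
(-1)^1*66=-66
(-1)^2*35=35
(-1)^3*62=-62
(-1)^4*62=62
chi=-6


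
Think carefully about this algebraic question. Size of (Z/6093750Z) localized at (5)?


5-primary part: 6093750=5^7*78
Size=5^7=78125


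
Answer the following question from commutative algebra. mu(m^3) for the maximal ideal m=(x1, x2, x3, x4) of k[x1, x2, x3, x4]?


Graded Nakayama: mu(m^d) = dim_k (m^d/m^(d+1)) = #degree-3 monomials in 4 vars
C(n+d-1,d)=C(6,3)=20


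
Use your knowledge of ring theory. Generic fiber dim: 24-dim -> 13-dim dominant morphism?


dim(fiber)=dim(X)-dim(Y)=24-13=11


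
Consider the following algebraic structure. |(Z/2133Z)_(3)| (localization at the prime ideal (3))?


3-primary part: 2133=3^3*79
Size=3^3=27


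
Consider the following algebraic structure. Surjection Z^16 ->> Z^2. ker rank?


rank(ker) = 16-2 = 14
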